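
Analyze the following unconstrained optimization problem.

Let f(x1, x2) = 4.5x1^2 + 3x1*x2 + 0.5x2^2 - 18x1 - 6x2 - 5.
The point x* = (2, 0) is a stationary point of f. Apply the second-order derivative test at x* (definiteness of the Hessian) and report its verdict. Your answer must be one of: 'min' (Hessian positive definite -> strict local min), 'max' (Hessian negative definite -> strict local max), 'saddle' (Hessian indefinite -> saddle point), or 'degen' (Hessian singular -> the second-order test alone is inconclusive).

Compute the Hessian H = grad^2 f:
  H = [[9, 3], [3, 1]]
Verify stationarity: grad f(x*) = H x* + g = (0, 0).
Eigenvalues of H: 0, 10.
H has a zero eigenvalue (singular; positive semidefinite but not definite), so H is neither positive definite, negative definite, nor indefinite. The second-order test alone is inconclusive -> degen.
(Indeed, f is constant along the null direction of H through x*, so x* is not a strict local extremum.)

degen


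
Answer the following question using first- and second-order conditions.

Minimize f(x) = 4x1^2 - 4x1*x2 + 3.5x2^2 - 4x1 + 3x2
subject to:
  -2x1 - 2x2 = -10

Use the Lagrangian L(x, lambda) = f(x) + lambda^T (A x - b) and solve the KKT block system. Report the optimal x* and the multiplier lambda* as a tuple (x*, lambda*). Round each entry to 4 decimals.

Form the Lagrangian:
  L(x, lambda) = (1/2) x^T Q x + c^T x + lambda^T (A x - b)
Stationarity (grad_x L = 0): Q x + c + A^T lambda = 0.
Primal feasibility: A x = b.

This gives the KKT block system:
  [ Q   A^T ] [ x     ]   [-c ]
  [ A    0  ] [ lambda ] = [ b ]

Solving the linear system:
  x*      = (2.6957, 2.3043)
  lambda* = (4.1739)
  f(x*)   = 18.9348

x* = (2.6957, 2.3043), lambda* = (4.1739)


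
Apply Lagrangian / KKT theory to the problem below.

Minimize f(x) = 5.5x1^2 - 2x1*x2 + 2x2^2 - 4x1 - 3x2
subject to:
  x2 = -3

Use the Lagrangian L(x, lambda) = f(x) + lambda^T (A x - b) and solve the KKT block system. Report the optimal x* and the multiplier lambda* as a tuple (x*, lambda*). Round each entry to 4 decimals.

Form the Lagrangian:
  L(x, lambda) = (1/2) x^T Q x + c^T x + lambda^T (A x - b)
Stationarity (grad_x L = 0): Q x + c + A^T lambda = 0.
Primal feasibility: A x = b.

This gives the KKT block system:
  [ Q   A^T ] [ x     ]   [-c ]
  [ A    0  ] [ lambda ] = [ b ]

Solving the linear system:
  x*      = (-0.1818, -3)
  lambda* = (14.6364)
  f(x*)   = 26.8182

x* = (-0.1818, -3), lambda* = (14.6364)


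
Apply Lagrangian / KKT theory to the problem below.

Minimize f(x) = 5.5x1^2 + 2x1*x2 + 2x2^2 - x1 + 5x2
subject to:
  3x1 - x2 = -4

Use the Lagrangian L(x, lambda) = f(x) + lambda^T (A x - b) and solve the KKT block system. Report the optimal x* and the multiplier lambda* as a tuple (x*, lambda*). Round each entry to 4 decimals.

Form the Lagrangian:
  L(x, lambda) = (1/2) x^T Q x + c^T x + lambda^T (A x - b)
Stationarity (grad_x L = 0): Q x + c + A^T lambda = 0.
Primal feasibility: A x = b.

This gives the KKT block system:
  [ Q   A^T ] [ x     ]   [-c ]
  [ A    0  ] [ lambda ] = [ b ]

Solving the linear system:
  x*      = (-1.1864, 0.4407)
  lambda* = (4.3898)
  f(x*)   = 10.4746

x* = (-1.1864, 0.4407), lambda* = (4.3898)


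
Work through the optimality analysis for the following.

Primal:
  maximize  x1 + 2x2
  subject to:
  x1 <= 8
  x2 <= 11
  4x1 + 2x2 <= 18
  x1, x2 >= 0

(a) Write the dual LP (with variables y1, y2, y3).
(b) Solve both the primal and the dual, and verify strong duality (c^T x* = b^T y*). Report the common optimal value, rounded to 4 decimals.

The standard primal-dual pair for 'max c^T x s.t. A x <= b, x >= 0' is:
  Dual:  min b^T y  s.t.  A^T y >= c,  y >= 0.

So the dual LP is:
  minimize  8y1 + 11y2 + 18y3
  subject to:
    y1 + 4y3 >= 1
    y2 + 2y3 >= 2
    y1, y2, y3 >= 0

Solving the primal: x* = (0, 9).
  primal value c^T x* = 18.
Solving the dual: y* = (0, 0, 1).
  dual value b^T y* = 18.
Strong duality: c^T x* = b^T y*. Confirmed.

18


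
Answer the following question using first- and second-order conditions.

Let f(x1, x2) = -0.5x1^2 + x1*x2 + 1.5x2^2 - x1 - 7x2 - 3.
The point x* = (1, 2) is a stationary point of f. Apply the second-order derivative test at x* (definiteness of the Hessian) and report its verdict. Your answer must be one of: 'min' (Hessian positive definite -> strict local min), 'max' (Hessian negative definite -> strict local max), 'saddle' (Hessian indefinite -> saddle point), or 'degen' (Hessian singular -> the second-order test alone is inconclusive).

Compute the Hessian H = grad^2 f:
  H = [[-1, 1], [1, 3]]
Verify stationarity: grad f(x*) = H x* + g = (0, 0).
Eigenvalues of H: -1.2361, 3.2361.
Eigenvalues have mixed signs, so H is indefinite -> x* is a saddle point.

saddle


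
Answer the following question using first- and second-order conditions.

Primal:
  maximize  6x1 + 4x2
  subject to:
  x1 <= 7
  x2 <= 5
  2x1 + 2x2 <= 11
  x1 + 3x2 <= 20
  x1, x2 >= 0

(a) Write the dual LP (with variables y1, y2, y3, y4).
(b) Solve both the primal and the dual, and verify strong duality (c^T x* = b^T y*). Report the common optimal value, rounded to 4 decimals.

The standard primal-dual pair for 'max c^T x s.t. A x <= b, x >= 0' is:
  Dual:  min b^T y  s.t.  A^T y >= c,  y >= 0.

So the dual LP is:
  minimize  7y1 + 5y2 + 11y3 + 20y4
  subject to:
    y1 + 2y3 + y4 >= 6
    y2 + 2y3 + 3y4 >= 4
    y1, y2, y3, y4 >= 0

Solving the primal: x* = (5.5, 0).
  primal value c^T x* = 33.
Solving the dual: y* = (0, 0, 3, 0).
  dual value b^T y* = 33.
Strong duality: c^T x* = b^T y*. Confirmed.

33


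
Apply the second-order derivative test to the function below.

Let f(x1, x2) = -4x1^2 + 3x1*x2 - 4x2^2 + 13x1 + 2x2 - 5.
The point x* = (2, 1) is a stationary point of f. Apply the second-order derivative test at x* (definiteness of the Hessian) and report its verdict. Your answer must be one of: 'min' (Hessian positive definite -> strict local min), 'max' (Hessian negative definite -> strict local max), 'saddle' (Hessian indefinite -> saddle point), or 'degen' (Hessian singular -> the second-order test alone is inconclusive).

Compute the Hessian H = grad^2 f:
  H = [[-8, 3], [3, -8]]
Verify stationarity: grad f(x*) = H x* + g = (0, 0).
Eigenvalues of H: -11, -5.
Both eigenvalues < 0, so H is negative definite -> x* is a strict local max.

max


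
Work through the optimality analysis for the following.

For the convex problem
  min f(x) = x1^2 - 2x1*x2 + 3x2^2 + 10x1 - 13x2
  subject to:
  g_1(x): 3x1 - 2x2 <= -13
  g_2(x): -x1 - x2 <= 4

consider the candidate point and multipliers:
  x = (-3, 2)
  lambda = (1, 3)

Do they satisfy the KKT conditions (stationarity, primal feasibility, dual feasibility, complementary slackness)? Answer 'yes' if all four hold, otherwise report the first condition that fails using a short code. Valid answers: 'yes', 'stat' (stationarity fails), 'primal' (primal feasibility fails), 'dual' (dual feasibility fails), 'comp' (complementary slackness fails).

Gradient of f: grad f(x) = Q x + c = (0, 5)
Constraint values g_i(x) = a_i^T x - b_i:
  g_1((-3, 2)) = 0
  g_2((-3, 2)) = -3
Stationarity residual: grad f(x) + sum_i lambda_i a_i = (0, 0)
  -> stationarity OK
Primal feasibility (all g_i <= 0): OK
Dual feasibility (all lambda_i >= 0): OK
Complementary slackness (lambda_i * g_i(x) = 0 for all i): FAILS

Verdict: the first failing condition is complementary_slackness -> comp.

comp


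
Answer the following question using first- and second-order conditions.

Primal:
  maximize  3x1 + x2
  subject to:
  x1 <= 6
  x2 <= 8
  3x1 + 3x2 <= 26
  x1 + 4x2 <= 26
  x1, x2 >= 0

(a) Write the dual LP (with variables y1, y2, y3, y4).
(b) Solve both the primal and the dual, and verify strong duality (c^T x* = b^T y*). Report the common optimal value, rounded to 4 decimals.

The standard primal-dual pair for 'max c^T x s.t. A x <= b, x >= 0' is:
  Dual:  min b^T y  s.t.  A^T y >= c,  y >= 0.

So the dual LP is:
  minimize  6y1 + 8y2 + 26y3 + 26y4
  subject to:
    y1 + 3y3 + y4 >= 3
    y2 + 3y3 + 4y4 >= 1
    y1, y2, y3, y4 >= 0

Solving the primal: x* = (6, 2.6667).
  primal value c^T x* = 20.6667.
Solving the dual: y* = (2, 0, 0.3333, 0).
  dual value b^T y* = 20.6667.
Strong duality: c^T x* = b^T y*. Confirmed.

20.6667


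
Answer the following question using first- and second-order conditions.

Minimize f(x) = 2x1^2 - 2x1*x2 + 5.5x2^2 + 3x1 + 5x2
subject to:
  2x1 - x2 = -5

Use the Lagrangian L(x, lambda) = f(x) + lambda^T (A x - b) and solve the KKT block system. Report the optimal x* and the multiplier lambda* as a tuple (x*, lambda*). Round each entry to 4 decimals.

Form the Lagrangian:
  L(x, lambda) = (1/2) x^T Q x + c^T x + lambda^T (A x - b)
Stationarity (grad_x L = 0): Q x + c + A^T lambda = 0.
Primal feasibility: A x = b.

This gives the KKT block system:
  [ Q   A^T ] [ x     ]   [-c ]
  [ A    0  ] [ lambda ] = [ b ]

Solving the linear system:
  x*      = (-2.825, -0.65)
  lambda* = (3.5)
  f(x*)   = 2.8875

x* = (-2.825, -0.65), lambda* = (3.5)


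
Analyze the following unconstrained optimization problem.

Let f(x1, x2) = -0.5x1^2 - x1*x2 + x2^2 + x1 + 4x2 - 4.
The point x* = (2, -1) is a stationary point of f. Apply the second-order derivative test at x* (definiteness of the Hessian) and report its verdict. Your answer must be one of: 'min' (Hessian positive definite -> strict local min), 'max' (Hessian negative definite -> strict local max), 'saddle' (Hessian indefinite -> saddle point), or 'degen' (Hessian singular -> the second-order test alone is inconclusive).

Compute the Hessian H = grad^2 f:
  H = [[-1, -1], [-1, 2]]
Verify stationarity: grad f(x*) = H x* + g = (0, 0).
Eigenvalues of H: -1.3028, 2.3028.
Eigenvalues have mixed signs, so H is indefinite -> x* is a saddle point.

saddle


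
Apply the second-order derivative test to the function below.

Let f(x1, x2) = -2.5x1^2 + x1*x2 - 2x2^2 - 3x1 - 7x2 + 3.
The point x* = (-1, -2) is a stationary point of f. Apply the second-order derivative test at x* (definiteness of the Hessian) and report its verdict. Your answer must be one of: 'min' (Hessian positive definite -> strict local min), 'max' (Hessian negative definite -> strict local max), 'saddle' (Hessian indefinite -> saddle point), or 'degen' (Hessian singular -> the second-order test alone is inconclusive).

Compute the Hessian H = grad^2 f:
  H = [[-5, 1], [1, -4]]
Verify stationarity: grad f(x*) = H x* + g = (0, 0).
Eigenvalues of H: -5.618, -3.382.
Both eigenvalues < 0, so H is negative definite -> x* is a strict local max.

max


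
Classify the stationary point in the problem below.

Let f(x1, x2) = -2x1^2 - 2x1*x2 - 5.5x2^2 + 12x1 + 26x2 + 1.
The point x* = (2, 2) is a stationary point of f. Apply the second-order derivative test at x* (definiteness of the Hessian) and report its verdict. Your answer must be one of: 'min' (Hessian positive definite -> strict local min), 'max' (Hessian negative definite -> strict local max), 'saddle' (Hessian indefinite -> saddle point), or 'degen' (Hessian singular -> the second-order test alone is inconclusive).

Compute the Hessian H = grad^2 f:
  H = [[-4, -2], [-2, -11]]
Verify stationarity: grad f(x*) = H x* + g = (0, 0).
Eigenvalues of H: -11.5311, -3.4689.
Both eigenvalues < 0, so H is negative definite -> x* is a strict local max.

max


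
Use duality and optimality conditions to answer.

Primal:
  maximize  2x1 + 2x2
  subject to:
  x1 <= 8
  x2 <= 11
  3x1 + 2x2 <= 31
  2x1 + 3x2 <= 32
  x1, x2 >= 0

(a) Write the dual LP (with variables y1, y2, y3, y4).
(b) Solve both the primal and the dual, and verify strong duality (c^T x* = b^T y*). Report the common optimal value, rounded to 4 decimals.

The standard primal-dual pair for 'max c^T x s.t. A x <= b, x >= 0' is:
  Dual:  min b^T y  s.t.  A^T y >= c,  y >= 0.

So the dual LP is:
  minimize  8y1 + 11y2 + 31y3 + 32y4
  subject to:
    y1 + 3y3 + 2y4 >= 2
    y2 + 2y3 + 3y4 >= 2
    y1, y2, y3, y4 >= 0

Solving the primal: x* = (5.8, 6.8).
  primal value c^T x* = 25.2.
Solving the dual: y* = (0, 0, 0.4, 0.4).
  dual value b^T y* = 25.2.
Strong duality: c^T x* = b^T y*. Confirmed.

25.2


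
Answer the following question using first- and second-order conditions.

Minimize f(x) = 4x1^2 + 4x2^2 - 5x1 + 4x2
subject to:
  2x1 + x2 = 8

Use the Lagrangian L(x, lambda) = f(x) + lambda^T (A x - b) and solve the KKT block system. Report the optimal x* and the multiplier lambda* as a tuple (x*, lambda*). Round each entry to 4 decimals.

Form the Lagrangian:
  L(x, lambda) = (1/2) x^T Q x + c^T x + lambda^T (A x - b)
Stationarity (grad_x L = 0): Q x + c + A^T lambda = 0.
Primal feasibility: A x = b.

This gives the KKT block system:
  [ Q   A^T ] [ x     ]   [-c ]
  [ A    0  ] [ lambda ] = [ b ]

Solving the linear system:
  x*      = (3.525, 0.95)
  lambda* = (-11.6)
  f(x*)   = 39.4875

x* = (3.525, 0.95), lambda* = (-11.6)


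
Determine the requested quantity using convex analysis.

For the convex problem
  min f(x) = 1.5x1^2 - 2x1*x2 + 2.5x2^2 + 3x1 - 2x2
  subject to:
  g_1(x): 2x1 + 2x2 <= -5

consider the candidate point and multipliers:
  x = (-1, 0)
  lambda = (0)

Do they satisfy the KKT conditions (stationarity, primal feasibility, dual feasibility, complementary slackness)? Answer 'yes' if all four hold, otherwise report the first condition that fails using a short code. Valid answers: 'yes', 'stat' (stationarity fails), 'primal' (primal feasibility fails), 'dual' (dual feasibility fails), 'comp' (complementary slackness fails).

Gradient of f: grad f(x) = Q x + c = (0, 0)
Constraint values g_i(x) = a_i^T x - b_i:
  g_1((-1, 0)) = 3
Stationarity residual: grad f(x) + sum_i lambda_i a_i = (0, 0)
  -> stationarity OK
Primal feasibility (all g_i <= 0): FAILS
Dual feasibility (all lambda_i >= 0): OK
Complementary slackness (lambda_i * g_i(x) = 0 for all i): OK

Verdict: the first failing condition is primal_feasibility -> primal.

primal


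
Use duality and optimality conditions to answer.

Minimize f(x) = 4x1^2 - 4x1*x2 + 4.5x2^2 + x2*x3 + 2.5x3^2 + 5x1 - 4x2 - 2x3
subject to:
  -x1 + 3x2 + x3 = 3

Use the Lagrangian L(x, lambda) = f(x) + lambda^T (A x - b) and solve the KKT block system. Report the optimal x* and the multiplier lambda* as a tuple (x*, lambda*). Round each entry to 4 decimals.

Form the Lagrangian:
  L(x, lambda) = (1/2) x^T Q x + c^T x + lambda^T (A x - b)
Stationarity (grad_x L = 0): Q x + c + A^T lambda = 0.
Primal feasibility: A x = b.

This gives the KKT block system:
  [ Q   A^T ] [ x     ]   [-c ]
  [ A    0  ] [ lambda ] = [ b ]

Solving the linear system:
  x*      = (-0.48, 0.6533, 0.56)
  lambda* = (-1.4533)
  f(x*)   = -0.8867

x* = (-0.48, 0.6533, 0.56), lambda* = (-1.4533)


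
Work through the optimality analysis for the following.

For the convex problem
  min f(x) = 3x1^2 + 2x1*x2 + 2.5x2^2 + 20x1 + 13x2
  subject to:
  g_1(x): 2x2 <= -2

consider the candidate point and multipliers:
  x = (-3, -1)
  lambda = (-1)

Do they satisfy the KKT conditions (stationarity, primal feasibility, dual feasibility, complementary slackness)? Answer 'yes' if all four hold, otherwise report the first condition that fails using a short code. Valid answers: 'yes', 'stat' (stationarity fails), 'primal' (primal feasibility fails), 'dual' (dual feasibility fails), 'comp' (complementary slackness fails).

Gradient of f: grad f(x) = Q x + c = (0, 2)
Constraint values g_i(x) = a_i^T x - b_i:
  g_1((-3, -1)) = 0
Stationarity residual: grad f(x) + sum_i lambda_i a_i = (0, 0)
  -> stationarity OK
Primal feasibility (all g_i <= 0): OK
Dual feasibility (all lambda_i >= 0): FAILS
Complementary slackness (lambda_i * g_i(x) = 0 for all i): OK

Verdict: the first failing condition is dual_feasibility -> dual.

dual


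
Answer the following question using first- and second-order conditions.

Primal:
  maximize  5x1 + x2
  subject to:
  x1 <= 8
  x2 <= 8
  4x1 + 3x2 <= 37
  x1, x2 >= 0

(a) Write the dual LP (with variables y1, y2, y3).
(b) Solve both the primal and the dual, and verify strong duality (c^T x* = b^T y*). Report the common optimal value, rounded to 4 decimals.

The standard primal-dual pair for 'max c^T x s.t. A x <= b, x >= 0' is:
  Dual:  min b^T y  s.t.  A^T y >= c,  y >= 0.

So the dual LP is:
  minimize  8y1 + 8y2 + 37y3
  subject to:
    y1 + 4y3 >= 5
    y2 + 3y3 >= 1
    y1, y2, y3 >= 0

Solving the primal: x* = (8, 1.6667).
  primal value c^T x* = 41.6667.
Solving the dual: y* = (3.6667, 0, 0.3333).
  dual value b^T y* = 41.6667.
Strong duality: c^T x* = b^T y*. Confirmed.

41.6667


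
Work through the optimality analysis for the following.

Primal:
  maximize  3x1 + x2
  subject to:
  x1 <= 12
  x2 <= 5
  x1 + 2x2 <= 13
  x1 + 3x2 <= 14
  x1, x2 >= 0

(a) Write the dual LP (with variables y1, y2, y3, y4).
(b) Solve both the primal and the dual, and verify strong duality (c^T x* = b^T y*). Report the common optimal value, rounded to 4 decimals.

The standard primal-dual pair for 'max c^T x s.t. A x <= b, x >= 0' is:
  Dual:  min b^T y  s.t.  A^T y >= c,  y >= 0.

So the dual LP is:
  minimize  12y1 + 5y2 + 13y3 + 14y4
  subject to:
    y1 + y3 + y4 >= 3
    y2 + 2y3 + 3y4 >= 1
    y1, y2, y3, y4 >= 0

Solving the primal: x* = (12, 0.5).
  primal value c^T x* = 36.5.
Solving the dual: y* = (2.5, 0, 0.5, 0).
  dual value b^T y* = 36.5.
Strong duality: c^T x* = b^T y*. Confirmed.

36.5


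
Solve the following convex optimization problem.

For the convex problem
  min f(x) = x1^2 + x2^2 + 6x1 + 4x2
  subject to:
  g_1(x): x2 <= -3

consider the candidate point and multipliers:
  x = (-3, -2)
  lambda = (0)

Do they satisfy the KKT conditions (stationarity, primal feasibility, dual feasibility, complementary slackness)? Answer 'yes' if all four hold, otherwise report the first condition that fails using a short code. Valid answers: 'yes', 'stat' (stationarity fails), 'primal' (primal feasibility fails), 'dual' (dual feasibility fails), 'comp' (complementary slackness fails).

Gradient of f: grad f(x) = Q x + c = (0, 0)
Constraint values g_i(x) = a_i^T x - b_i:
  g_1((-3, -2)) = 1
Stationarity residual: grad f(x) + sum_i lambda_i a_i = (0, 0)
  -> stationarity OK
Primal feasibility (all g_i <= 0): FAILS
Dual feasibility (all lambda_i >= 0): OK
Complementary slackness (lambda_i * g_i(x) = 0 for all i): OK

Verdict: the first failing condition is primal_feasibility -> primal.

primal


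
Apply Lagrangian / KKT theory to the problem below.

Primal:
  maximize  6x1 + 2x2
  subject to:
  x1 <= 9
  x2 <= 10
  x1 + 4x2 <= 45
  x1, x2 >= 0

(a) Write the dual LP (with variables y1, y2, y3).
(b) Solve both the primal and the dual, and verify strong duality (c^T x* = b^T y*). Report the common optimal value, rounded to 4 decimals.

The standard primal-dual pair for 'max c^T x s.t. A x <= b, x >= 0' is:
  Dual:  min b^T y  s.t.  A^T y >= c,  y >= 0.

So the dual LP is:
  minimize  9y1 + 10y2 + 45y3
  subject to:
    y1 + y3 >= 6
    y2 + 4y3 >= 2
    y1, y2, y3 >= 0

Solving the primal: x* = (9, 9).
  primal value c^T x* = 72.
Solving the dual: y* = (5.5, 0, 0.5).
  dual value b^T y* = 72.
Strong duality: c^T x* = b^T y*. Confirmed.

72


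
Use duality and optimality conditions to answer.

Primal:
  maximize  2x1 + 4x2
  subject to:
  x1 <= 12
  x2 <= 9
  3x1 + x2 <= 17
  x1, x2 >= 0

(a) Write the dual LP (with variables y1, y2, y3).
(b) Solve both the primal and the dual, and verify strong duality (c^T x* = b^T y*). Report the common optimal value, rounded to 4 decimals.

The standard primal-dual pair for 'max c^T x s.t. A x <= b, x >= 0' is:
  Dual:  min b^T y  s.t.  A^T y >= c,  y >= 0.

So the dual LP is:
  minimize  12y1 + 9y2 + 17y3
  subject to:
    y1 + 3y3 >= 2
    y2 + y3 >= 4
    y1, y2, y3 >= 0

Solving the primal: x* = (2.6667, 9).
  primal value c^T x* = 41.3333.
Solving the dual: y* = (0, 3.3333, 0.6667).
  dual value b^T y* = 41.3333.
Strong duality: c^T x* = b^T y*. Confirmed.

41.3333


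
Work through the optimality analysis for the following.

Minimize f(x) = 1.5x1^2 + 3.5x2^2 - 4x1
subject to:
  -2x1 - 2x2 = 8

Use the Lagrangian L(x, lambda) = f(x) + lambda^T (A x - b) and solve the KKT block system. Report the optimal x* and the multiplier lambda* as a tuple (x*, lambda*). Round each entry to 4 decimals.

Form the Lagrangian:
  L(x, lambda) = (1/2) x^T Q x + c^T x + lambda^T (A x - b)
Stationarity (grad_x L = 0): Q x + c + A^T lambda = 0.
Primal feasibility: A x = b.

This gives the KKT block system:
  [ Q   A^T ] [ x     ]   [-c ]
  [ A    0  ] [ lambda ] = [ b ]

Solving the linear system:
  x*      = (-2.4, -1.6)
  lambda* = (-5.6)
  f(x*)   = 27.2

x* = (-2.4, -1.6), lambda* = (-5.6)


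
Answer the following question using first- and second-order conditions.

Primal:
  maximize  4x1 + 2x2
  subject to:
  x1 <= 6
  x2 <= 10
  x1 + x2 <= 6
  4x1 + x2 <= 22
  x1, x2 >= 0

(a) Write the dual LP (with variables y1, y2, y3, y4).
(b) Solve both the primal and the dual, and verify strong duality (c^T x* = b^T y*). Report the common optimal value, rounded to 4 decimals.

The standard primal-dual pair for 'max c^T x s.t. A x <= b, x >= 0' is:
  Dual:  min b^T y  s.t.  A^T y >= c,  y >= 0.

So the dual LP is:
  minimize  6y1 + 10y2 + 6y3 + 22y4
  subject to:
    y1 + y3 + 4y4 >= 4
    y2 + y3 + y4 >= 2
    y1, y2, y3, y4 >= 0

Solving the primal: x* = (5.3333, 0.6667).
  primal value c^T x* = 22.6667.
Solving the dual: y* = (0, 0, 1.3333, 0.6667).
  dual value b^T y* = 22.6667.
Strong duality: c^T x* = b^T y*. Confirmed.

22.6667


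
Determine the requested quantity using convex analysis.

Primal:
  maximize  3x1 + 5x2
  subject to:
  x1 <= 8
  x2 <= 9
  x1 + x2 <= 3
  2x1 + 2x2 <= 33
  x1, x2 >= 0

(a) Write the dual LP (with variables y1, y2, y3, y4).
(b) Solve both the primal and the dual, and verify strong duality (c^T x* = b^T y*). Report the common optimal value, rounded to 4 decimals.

The standard primal-dual pair for 'max c^T x s.t. A x <= b, x >= 0' is:
  Dual:  min b^T y  s.t.  A^T y >= c,  y >= 0.

So the dual LP is:
  minimize  8y1 + 9y2 + 3y3 + 33y4
  subject to:
    y1 + y3 + 2y4 >= 3
    y2 + y3 + 2y4 >= 5
    y1, y2, y3, y4 >= 0

Solving the primal: x* = (0, 3).
  primal value c^T x* = 15.
Solving the dual: y* = (0, 0, 5, 0).
  dual value b^T y* = 15.
Strong duality: c^T x* = b^T y*. Confirmed.

15


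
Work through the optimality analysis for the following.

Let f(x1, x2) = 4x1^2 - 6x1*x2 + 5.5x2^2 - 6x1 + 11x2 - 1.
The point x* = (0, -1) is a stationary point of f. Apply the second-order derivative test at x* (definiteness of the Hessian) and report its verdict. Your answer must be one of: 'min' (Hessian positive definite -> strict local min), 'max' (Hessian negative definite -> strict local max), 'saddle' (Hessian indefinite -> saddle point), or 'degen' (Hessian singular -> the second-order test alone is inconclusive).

Compute the Hessian H = grad^2 f:
  H = [[8, -6], [-6, 11]]
Verify stationarity: grad f(x*) = H x* + g = (0, 0).
Eigenvalues of H: 3.3153, 15.6847.
Both eigenvalues > 0, so H is positive definite -> x* is a strict local min.

min


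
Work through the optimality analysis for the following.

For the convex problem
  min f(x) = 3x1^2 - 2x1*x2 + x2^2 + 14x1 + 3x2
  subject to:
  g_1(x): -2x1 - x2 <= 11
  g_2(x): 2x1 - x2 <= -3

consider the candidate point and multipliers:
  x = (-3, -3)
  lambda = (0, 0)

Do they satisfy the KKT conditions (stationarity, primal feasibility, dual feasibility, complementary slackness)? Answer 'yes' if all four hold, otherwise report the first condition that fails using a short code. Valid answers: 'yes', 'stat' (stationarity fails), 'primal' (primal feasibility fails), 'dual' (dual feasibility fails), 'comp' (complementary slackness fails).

Gradient of f: grad f(x) = Q x + c = (2, 3)
Constraint values g_i(x) = a_i^T x - b_i:
  g_1((-3, -3)) = -2
  g_2((-3, -3)) = 0
Stationarity residual: grad f(x) + sum_i lambda_i a_i = (2, 3)
  -> stationarity FAILS
Primal feasibility (all g_i <= 0): OK
Dual feasibility (all lambda_i >= 0): OK
Complementary slackness (lambda_i * g_i(x) = 0 for all i): OK

Verdict: the first failing condition is stationarity -> stat.

stat


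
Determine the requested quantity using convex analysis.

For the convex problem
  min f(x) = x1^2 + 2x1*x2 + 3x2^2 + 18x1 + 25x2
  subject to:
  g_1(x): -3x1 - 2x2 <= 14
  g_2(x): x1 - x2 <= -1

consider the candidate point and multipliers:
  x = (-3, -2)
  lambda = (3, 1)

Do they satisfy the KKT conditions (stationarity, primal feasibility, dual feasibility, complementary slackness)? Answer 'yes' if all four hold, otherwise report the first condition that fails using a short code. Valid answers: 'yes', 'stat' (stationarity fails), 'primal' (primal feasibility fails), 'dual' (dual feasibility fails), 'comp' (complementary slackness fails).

Gradient of f: grad f(x) = Q x + c = (8, 7)
Constraint values g_i(x) = a_i^T x - b_i:
  g_1((-3, -2)) = -1
  g_2((-3, -2)) = 0
Stationarity residual: grad f(x) + sum_i lambda_i a_i = (0, 0)
  -> stationarity OK
Primal feasibility (all g_i <= 0): OK
Dual feasibility (all lambda_i >= 0): OK
Complementary slackness (lambda_i * g_i(x) = 0 for all i): FAILS

Verdict: the first failing condition is complementary_slackness -> comp.

comp


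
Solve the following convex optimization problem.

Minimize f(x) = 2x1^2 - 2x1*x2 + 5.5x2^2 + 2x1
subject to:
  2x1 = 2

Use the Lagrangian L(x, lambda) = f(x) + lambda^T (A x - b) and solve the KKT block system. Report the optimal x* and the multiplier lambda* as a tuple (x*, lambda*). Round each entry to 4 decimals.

Form the Lagrangian:
  L(x, lambda) = (1/2) x^T Q x + c^T x + lambda^T (A x - b)
Stationarity (grad_x L = 0): Q x + c + A^T lambda = 0.
Primal feasibility: A x = b.

This gives the KKT block system:
  [ Q   A^T ] [ x     ]   [-c ]
  [ A    0  ] [ lambda ] = [ b ]

Solving the linear system:
  x*      = (1, 0.1818)
  lambda* = (-2.8182)
  f(x*)   = 3.8182

x* = (1, 0.1818), lambda* = (-2.8182)


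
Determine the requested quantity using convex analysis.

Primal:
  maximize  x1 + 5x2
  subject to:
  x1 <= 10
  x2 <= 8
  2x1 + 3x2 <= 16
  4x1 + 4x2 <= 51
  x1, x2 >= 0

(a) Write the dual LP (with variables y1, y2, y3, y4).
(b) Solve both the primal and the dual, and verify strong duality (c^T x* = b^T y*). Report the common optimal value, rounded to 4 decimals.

The standard primal-dual pair for 'max c^T x s.t. A x <= b, x >= 0' is:
  Dual:  min b^T y  s.t.  A^T y >= c,  y >= 0.

So the dual LP is:
  minimize  10y1 + 8y2 + 16y3 + 51y4
  subject to:
    y1 + 2y3 + 4y4 >= 1
    y2 + 3y3 + 4y4 >= 5
    y1, y2, y3, y4 >= 0

Solving the primal: x* = (0, 5.3333).
  primal value c^T x* = 26.6667.
Solving the dual: y* = (0, 0, 1.6667, 0).
  dual value b^T y* = 26.6667.
Strong duality: c^T x* = b^T y*. Confirmed.

26.6667


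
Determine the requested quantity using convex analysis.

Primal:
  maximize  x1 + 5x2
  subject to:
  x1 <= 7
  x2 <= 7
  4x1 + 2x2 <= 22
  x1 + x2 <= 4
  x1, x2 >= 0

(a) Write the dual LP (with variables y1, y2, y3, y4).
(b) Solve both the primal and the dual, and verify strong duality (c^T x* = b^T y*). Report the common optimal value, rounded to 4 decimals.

The standard primal-dual pair for 'max c^T x s.t. A x <= b, x >= 0' is:
  Dual:  min b^T y  s.t.  A^T y >= c,  y >= 0.

So the dual LP is:
  minimize  7y1 + 7y2 + 22y3 + 4y4
  subject to:
    y1 + 4y3 + y4 >= 1
    y2 + 2y3 + y4 >= 5
    y1, y2, y3, y4 >= 0

Solving the primal: x* = (0, 4).
  primal value c^T x* = 20.
Solving the dual: y* = (0, 0, 0, 5).
  dual value b^T y* = 20.
Strong duality: c^T x* = b^T y*. Confirmed.

20


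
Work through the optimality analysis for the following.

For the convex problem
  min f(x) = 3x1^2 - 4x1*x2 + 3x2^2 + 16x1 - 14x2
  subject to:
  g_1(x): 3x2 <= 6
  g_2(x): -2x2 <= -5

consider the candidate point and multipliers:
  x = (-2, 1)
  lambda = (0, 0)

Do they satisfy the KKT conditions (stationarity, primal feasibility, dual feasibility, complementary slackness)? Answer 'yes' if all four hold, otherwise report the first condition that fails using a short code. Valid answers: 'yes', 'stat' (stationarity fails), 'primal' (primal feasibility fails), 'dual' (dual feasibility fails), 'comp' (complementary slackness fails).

Gradient of f: grad f(x) = Q x + c = (0, 0)
Constraint values g_i(x) = a_i^T x - b_i:
  g_1((-2, 1)) = -3
  g_2((-2, 1)) = 3
Stationarity residual: grad f(x) + sum_i lambda_i a_i = (0, 0)
  -> stationarity OK
Primal feasibility (all g_i <= 0): FAILS
Dual feasibility (all lambda_i >= 0): OK
Complementary slackness (lambda_i * g_i(x) = 0 for all i): OK

Verdict: the first failing condition is primal_feasibility -> primal.

primal


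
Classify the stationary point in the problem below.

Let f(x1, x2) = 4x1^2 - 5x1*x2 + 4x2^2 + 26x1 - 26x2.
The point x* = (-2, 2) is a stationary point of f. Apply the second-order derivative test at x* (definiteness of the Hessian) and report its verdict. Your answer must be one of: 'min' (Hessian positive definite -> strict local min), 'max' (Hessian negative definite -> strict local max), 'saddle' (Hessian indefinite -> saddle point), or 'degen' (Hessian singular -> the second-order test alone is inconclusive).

Compute the Hessian H = grad^2 f:
  H = [[8, -5], [-5, 8]]
Verify stationarity: grad f(x*) = H x* + g = (0, 0).
Eigenvalues of H: 3, 13.
Both eigenvalues > 0, so H is positive definite -> x* is a strict local min.

min


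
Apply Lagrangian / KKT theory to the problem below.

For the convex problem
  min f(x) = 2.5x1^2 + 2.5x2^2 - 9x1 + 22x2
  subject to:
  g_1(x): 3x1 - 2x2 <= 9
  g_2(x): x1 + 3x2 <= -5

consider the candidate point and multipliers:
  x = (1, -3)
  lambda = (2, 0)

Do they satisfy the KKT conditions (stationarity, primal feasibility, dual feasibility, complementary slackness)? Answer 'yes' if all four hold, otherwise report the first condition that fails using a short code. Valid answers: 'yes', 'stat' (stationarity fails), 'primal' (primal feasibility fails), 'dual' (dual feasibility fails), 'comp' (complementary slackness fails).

Gradient of f: grad f(x) = Q x + c = (-4, 7)
Constraint values g_i(x) = a_i^T x - b_i:
  g_1((1, -3)) = 0
  g_2((1, -3)) = -3
Stationarity residual: grad f(x) + sum_i lambda_i a_i = (2, 3)
  -> stationarity FAILS
Primal feasibility (all g_i <= 0): OK
Dual feasibility (all lambda_i >= 0): OK
Complementary slackness (lambda_i * g_i(x) = 0 for all i): OK

Verdict: the first failing condition is stationarity -> stat.

stat


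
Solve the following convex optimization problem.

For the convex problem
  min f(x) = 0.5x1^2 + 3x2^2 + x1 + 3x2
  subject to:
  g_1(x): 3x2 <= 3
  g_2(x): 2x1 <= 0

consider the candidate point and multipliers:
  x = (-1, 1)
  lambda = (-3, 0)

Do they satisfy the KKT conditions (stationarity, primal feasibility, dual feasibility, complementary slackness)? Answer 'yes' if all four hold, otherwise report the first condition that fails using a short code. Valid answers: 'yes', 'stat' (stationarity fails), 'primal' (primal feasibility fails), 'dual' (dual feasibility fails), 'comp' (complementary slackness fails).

Gradient of f: grad f(x) = Q x + c = (0, 9)
Constraint values g_i(x) = a_i^T x - b_i:
  g_1((-1, 1)) = 0
  g_2((-1, 1)) = -2
Stationarity residual: grad f(x) + sum_i lambda_i a_i = (0, 0)
  -> stationarity OK
Primal feasibility (all g_i <= 0): OK
Dual feasibility (all lambda_i >= 0): FAILS
Complementary slackness (lambda_i * g_i(x) = 0 for all i): OK

Verdict: the first failing condition is dual_feasibility -> dual.

dual


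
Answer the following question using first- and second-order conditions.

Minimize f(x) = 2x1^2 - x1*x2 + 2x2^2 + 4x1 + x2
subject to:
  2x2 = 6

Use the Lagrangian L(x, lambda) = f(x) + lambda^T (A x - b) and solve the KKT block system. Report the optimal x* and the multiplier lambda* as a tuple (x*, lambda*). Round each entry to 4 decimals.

Form the Lagrangian:
  L(x, lambda) = (1/2) x^T Q x + c^T x + lambda^T (A x - b)
Stationarity (grad_x L = 0): Q x + c + A^T lambda = 0.
Primal feasibility: A x = b.

This gives the KKT block system:
  [ Q   A^T ] [ x     ]   [-c ]
  [ A    0  ] [ lambda ] = [ b ]

Solving the linear system:
  x*      = (-0.25, 3)
  lambda* = (-6.625)
  f(x*)   = 20.875

x* = (-0.25, 3), lambda* = (-6.625)


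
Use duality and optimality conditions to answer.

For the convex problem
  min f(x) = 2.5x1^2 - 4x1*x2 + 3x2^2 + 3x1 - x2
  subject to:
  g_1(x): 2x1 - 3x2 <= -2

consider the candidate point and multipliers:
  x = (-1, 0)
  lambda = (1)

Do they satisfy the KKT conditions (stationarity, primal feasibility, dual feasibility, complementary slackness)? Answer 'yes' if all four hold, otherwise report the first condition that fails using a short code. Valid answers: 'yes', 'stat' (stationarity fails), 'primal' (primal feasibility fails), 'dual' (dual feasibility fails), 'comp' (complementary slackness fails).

Gradient of f: grad f(x) = Q x + c = (-2, 3)
Constraint values g_i(x) = a_i^T x - b_i:
  g_1((-1, 0)) = 0
Stationarity residual: grad f(x) + sum_i lambda_i a_i = (0, 0)
  -> stationarity OK
Primal feasibility (all g_i <= 0): OK
Dual feasibility (all lambda_i >= 0): OK
Complementary slackness (lambda_i * g_i(x) = 0 for all i): OK

Verdict: yes, KKT holds.

yes


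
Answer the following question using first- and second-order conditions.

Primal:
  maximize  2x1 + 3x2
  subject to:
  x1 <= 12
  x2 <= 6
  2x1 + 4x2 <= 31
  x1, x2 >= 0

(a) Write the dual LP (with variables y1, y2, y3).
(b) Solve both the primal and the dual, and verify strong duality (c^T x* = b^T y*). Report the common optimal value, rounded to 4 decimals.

The standard primal-dual pair for 'max c^T x s.t. A x <= b, x >= 0' is:
  Dual:  min b^T y  s.t.  A^T y >= c,  y >= 0.

So the dual LP is:
  minimize  12y1 + 6y2 + 31y3
  subject to:
    y1 + 2y3 >= 2
    y2 + 4y3 >= 3
    y1, y2, y3 >= 0

Solving the primal: x* = (12, 1.75).
  primal value c^T x* = 29.25.
Solving the dual: y* = (0.5, 0, 0.75).
  dual value b^T y* = 29.25.
Strong duality: c^T x* = b^T y*. Confirmed.

29.25


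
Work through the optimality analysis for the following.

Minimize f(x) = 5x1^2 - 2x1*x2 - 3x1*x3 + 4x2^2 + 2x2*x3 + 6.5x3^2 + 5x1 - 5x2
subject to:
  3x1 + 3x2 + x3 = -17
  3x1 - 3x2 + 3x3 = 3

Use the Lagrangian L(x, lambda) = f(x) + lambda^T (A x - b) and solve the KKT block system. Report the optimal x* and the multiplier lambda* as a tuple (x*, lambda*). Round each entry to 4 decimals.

Form the Lagrangian:
  L(x, lambda) = (1/2) x^T Q x + c^T x + lambda^T (A x - b)
Stationarity (grad_x L = 0): Q x + c + A^T lambda = 0.
Primal feasibility: A x = b.

This gives the KKT block system:
  [ Q   A^T ] [ x     ]   [-c ]
  [ A    0  ] [ lambda ] = [ b ]

Solving the linear system:
  x*      = (-2.3575, -3.3213, 0.0362)
  lambda* = (6.4706, -2.457)
  f(x*)   = 61.095

x* = (-2.3575, -3.3213, 0.0362), lambda* = (6.4706, -2.457)


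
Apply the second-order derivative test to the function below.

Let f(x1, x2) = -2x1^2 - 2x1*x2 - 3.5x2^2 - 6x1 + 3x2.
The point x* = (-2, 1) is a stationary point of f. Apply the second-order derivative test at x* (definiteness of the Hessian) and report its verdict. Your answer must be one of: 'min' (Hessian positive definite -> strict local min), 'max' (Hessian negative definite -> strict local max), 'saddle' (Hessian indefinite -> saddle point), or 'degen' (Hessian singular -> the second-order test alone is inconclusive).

Compute the Hessian H = grad^2 f:
  H = [[-4, -2], [-2, -7]]
Verify stationarity: grad f(x*) = H x* + g = (0, 0).
Eigenvalues of H: -8, -3.
Both eigenvalues < 0, so H is negative definite -> x* is a strict local max.

max


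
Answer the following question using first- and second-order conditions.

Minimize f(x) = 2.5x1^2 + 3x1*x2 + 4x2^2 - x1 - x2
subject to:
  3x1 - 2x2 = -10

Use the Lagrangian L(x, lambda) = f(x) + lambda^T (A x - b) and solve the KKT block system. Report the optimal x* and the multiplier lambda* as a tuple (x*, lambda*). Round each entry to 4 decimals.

Form the Lagrangian:
  L(x, lambda) = (1/2) x^T Q x + c^T x + lambda^T (A x - b)
Stationarity (grad_x L = 0): Q x + c + A^T lambda = 0.
Primal feasibility: A x = b.

This gives the KKT block system:
  [ Q   A^T ] [ x     ]   [-c ]
  [ A    0  ] [ lambda ] = [ b ]

Solving the linear system:
  x*      = (-2.2656, 1.6016)
  lambda* = (2.5078)
  f(x*)   = 12.8711

x* = (-2.2656, 1.6016), lambda* = (2.5078)


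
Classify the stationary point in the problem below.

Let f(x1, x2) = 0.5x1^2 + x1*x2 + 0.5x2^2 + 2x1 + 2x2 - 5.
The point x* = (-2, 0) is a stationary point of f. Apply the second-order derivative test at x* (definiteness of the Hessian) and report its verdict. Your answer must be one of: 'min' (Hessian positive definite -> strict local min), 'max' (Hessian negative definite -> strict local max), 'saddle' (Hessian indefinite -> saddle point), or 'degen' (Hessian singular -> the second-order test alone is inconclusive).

Compute the Hessian H = grad^2 f:
  H = [[1, 1], [1, 1]]
Verify stationarity: grad f(x*) = H x* + g = (0, 0).
Eigenvalues of H: 0, 2.
H has a zero eigenvalue (singular; positive semidefinite but not definite), so H is neither positive definite, negative definite, nor indefinite. The second-order test alone is inconclusive -> degen.
(Indeed, f is constant along the null direction of H through x*, so x* is not a strict local extremum.)

degen


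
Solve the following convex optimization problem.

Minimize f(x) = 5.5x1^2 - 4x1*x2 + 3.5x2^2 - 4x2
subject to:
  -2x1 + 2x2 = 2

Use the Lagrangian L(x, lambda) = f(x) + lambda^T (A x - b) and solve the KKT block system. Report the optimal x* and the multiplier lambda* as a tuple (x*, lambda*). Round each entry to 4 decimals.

Form the Lagrangian:
  L(x, lambda) = (1/2) x^T Q x + c^T x + lambda^T (A x - b)
Stationarity (grad_x L = 0): Q x + c + A^T lambda = 0.
Primal feasibility: A x = b.

This gives the KKT block system:
  [ Q   A^T ] [ x     ]   [-c ]
  [ A    0  ] [ lambda ] = [ b ]

Solving the linear system:
  x*      = (0.1, 1.1)
  lambda* = (-1.65)
  f(x*)   = -0.55

x* = (0.1, 1.1), lambda* = (-1.65)


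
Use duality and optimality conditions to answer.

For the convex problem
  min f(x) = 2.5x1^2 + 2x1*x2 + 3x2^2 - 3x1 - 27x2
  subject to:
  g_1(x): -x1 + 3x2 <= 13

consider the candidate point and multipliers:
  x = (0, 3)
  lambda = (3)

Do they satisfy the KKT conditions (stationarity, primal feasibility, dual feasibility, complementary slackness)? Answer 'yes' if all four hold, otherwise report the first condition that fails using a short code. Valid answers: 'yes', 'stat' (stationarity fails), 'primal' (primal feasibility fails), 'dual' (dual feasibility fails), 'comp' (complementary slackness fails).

Gradient of f: grad f(x) = Q x + c = (3, -9)
Constraint values g_i(x) = a_i^T x - b_i:
  g_1((0, 3)) = -4
Stationarity residual: grad f(x) + sum_i lambda_i a_i = (0, 0)
  -> stationarity OK
Primal feasibility (all g_i <= 0): OK
Dual feasibility (all lambda_i >= 0): OK
Complementary slackness (lambda_i * g_i(x) = 0 for all i): FAILS

Verdict: the first failing condition is complementary_slackness -> comp.

comp


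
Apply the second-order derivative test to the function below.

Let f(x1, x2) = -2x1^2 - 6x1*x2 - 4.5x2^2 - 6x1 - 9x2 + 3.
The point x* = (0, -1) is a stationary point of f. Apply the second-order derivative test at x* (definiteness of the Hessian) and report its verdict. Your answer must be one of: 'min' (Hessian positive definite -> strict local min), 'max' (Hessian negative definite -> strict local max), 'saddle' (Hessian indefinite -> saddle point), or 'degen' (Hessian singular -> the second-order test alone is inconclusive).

Compute the Hessian H = grad^2 f:
  H = [[-4, -6], [-6, -9]]
Verify stationarity: grad f(x*) = H x* + g = (0, 0).
Eigenvalues of H: -13, 0.
H has a zero eigenvalue (singular; negative semidefinite but not definite), so H is neither positive definite, negative definite, nor indefinite. The second-order test alone is inconclusive -> degen.
(Indeed, f is constant along the null direction of H through x*, so x* is not a strict local extremum.)

degen


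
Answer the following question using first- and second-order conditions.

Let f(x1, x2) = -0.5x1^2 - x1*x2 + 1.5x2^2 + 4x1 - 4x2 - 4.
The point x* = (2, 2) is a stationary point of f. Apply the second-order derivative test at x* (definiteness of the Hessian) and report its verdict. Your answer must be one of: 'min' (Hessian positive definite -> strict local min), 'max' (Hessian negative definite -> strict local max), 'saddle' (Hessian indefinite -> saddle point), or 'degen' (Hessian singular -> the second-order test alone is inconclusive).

Compute the Hessian H = grad^2 f:
  H = [[-1, -1], [-1, 3]]
Verify stationarity: grad f(x*) = H x* + g = (0, 0).
Eigenvalues of H: -1.2361, 3.2361.
Eigenvalues have mixed signs, so H is indefinite -> x* is a saddle point.

saddle
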